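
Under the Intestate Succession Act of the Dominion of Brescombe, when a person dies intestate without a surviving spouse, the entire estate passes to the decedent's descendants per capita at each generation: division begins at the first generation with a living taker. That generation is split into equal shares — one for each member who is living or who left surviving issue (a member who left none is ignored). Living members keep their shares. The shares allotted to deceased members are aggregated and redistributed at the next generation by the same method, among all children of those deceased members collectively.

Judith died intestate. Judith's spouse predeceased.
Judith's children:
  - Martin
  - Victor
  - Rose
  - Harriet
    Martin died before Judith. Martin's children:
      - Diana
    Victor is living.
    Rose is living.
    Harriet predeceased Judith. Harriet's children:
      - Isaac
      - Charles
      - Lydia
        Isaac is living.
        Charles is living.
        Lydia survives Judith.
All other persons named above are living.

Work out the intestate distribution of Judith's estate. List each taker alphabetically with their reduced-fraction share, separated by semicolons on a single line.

Charles 1/8; Diana 1/8; Isaac 1/8; Lydia 1/8; Rose 1/4; Victor 1/4

There is no surviving spouse, so the entire estate passes to Judith's descendants per capita at each generation.
At generation 1 (Martin, Victor, Rose, Harriet) there are 4 shares of (1)/4 = 1/4 each.
Living: Victor and Rose — each takes 1/4.
Deceased: Martin and Harriet. Their combined 1/2 is pooled and carried to generation 2.
At generation 2 (Diana, Isaac, Charles, Lydia) there are 4 shares of (1/2)/4 = 1/8 each.
Living: Diana, Isaac, Charles, and Lydia — each takes 1/8.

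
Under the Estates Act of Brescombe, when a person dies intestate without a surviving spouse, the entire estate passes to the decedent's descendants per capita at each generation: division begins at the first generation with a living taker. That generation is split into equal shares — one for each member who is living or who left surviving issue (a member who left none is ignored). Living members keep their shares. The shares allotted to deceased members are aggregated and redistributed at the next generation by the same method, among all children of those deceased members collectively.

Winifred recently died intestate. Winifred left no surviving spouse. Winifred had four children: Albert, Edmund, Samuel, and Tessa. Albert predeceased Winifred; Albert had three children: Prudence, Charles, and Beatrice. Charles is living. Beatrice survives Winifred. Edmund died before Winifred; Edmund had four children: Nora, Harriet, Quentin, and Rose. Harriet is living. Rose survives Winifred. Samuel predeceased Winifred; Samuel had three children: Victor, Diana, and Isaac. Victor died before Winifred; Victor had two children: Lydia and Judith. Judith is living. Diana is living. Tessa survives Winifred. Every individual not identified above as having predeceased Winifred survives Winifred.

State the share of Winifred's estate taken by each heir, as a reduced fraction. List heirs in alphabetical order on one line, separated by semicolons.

Beatrice 3/40; Charles 3/40; Diana 3/40; Harriet 3/40; Isaac 3/40; Judith 3/80; Lydia 3/80; Nora 3/40; Prudence 3/40; Quentin 3/40; Rose 3/40; Tessa 1/4

There is no surviving spouse, so the entire estate passes to Winifred's descendants per capita at each generation.
At generation 1 (Albert, Edmund, Samuel, Tessa) there are 4 shares of (1)/4 = 1/4 each.
Living: Tessa — each takes 1/4.
Deceased: Albert, Edmund, and Samuel. Their combined 3/4 is pooled and carried to generation 2.
At generation 2 (Prudence, Charles, Beatrice, Nora, Harriet, Quentin, Rose, Victor, Diana, Isaac) there are 10 shares of (3/4)/10 = 3/40 each.
Living: Prudence, Charles, Beatrice, Nora, Harriet, Quentin, Rose, Diana, and Isaac — each takes 3/40.
Deceased: Victor. That 3/40 share is carried to generation 3.
At generation 3 (Lydia, Judith) there are 2 shares of (3/40)/2 = 3/80 each.
Living: Lydia and Judith — each takes 3/80.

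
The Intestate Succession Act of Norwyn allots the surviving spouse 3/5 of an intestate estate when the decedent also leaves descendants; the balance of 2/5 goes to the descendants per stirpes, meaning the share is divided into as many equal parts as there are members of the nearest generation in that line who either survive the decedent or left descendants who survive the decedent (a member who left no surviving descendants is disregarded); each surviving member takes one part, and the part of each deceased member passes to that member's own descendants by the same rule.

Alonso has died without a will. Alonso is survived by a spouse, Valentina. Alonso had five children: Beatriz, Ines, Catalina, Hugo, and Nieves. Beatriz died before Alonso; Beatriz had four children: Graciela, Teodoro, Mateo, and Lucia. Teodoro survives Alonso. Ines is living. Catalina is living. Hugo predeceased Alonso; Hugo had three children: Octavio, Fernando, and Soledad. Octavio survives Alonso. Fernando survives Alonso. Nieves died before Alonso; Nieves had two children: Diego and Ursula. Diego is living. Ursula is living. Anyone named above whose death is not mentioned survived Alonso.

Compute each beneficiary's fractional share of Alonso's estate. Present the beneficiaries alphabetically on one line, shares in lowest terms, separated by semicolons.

Catalina 2/25; Diego 1/25; Fernando 2/75; Graciela 1/50; Ines 2/25; Lucia 1/50; Mateo 1/50; Octavio 2/75; Soledad 2/75; Teodoro 1/50; Ursula 1/25; Valentina 3/5

Valentina, as surviving spouse, takes 3/5.
The remaining 2/5 passes to Alonso's descendants per stirpes.
The 2/5 is divided into 5 equal shares of 2/25 among Beatriz, Ines, Catalina, Hugo, Nieves.
Beatriz predeceased; the 2/25 allotted to Beatriz's branch passes to Beatriz's issue by representation.
The 2/25 is divided into 4 equal shares of 1/50 among Graciela, Teodoro, Mateo, Lucia.
Graciela is living and takes 1/50.
Teodoro is living and takes 1/50.
Mateo is living and takes 1/50.
Lucia is living and takes 1/50.
Ines is living and takes 2/25.
Catalina is living and takes 2/25.
Hugo predeceased; the 2/25 allotted to Hugo's branch passes to Hugo's issue by representation.
The 2/25 is divided into 3 equal shares of 2/75 among Octavio, Fernando, Soledad.
Octavio is living and takes 2/75.
Fernando is living and takes 2/75.
Soledad is living and takes 2/75.
Nieves predeceased; the 2/25 allotted to Nieves's branch passes to Nieves's issue by representation.
The 2/25 is divided into 2 equal shares of 1/25 among Diego, Ursula.
Diego is living and takes 1/25.
Ursula is living and takes 1/25.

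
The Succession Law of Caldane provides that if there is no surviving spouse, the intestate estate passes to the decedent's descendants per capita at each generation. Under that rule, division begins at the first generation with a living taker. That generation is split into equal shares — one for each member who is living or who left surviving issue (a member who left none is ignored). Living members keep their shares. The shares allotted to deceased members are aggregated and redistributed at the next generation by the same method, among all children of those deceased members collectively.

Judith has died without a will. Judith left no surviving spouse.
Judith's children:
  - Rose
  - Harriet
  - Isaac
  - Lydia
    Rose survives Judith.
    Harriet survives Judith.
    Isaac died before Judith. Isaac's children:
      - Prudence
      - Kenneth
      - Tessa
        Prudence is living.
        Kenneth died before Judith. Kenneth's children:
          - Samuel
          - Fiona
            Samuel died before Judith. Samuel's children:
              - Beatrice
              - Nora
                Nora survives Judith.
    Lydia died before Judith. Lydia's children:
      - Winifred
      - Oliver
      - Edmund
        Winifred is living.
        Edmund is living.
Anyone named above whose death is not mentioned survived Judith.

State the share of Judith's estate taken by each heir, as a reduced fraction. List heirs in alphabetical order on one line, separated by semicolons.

There is no surviving spouse, so the entire estate passes to Judith's descendants per capita at each generation.
At generation 1 (Rose, Harriet, Isaac, Lydia) there are 4 shares of (1)/4 = 1/4 each.
Living: Rose and Harriet — each takes 1/4.
Deceased: Isaac and Lydia. Their combined 1/2 is pooled and carried to generation 2.
At generation 2 (Prudence, Kenneth, Tessa, Winifred, Oliver, Edmund) there are 6 shares of (1/2)/6 = 1/12 each.
Living: Prudence, Tessa, Winifred, Oliver, and Edmund — each takes 1/12.
Deceased: Kenneth. That 1/12 share is carried to generation 3.
At generation 3 (Samuel, Fiona) there are 2 shares of (1/12)/2 = 1/24 each.
Living: Fiona — each takes 1/24.
Deceased: Samuel. That 1/24 share is carried to generation 4.
At generation 4 (Beatrice, Nora) there are 2 shares of (1/24)/2 = 1/48 each.
Living: Beatrice and Nora — each takes 1/48.

Beatrice 1/48; Edmund 1/12; Fiona 1/24; Harriet 1/4; Nora 1/48; Oliver 1/12; Prudence 1/12; Rose 1/4; Tessa 1/12; Winifred 1/12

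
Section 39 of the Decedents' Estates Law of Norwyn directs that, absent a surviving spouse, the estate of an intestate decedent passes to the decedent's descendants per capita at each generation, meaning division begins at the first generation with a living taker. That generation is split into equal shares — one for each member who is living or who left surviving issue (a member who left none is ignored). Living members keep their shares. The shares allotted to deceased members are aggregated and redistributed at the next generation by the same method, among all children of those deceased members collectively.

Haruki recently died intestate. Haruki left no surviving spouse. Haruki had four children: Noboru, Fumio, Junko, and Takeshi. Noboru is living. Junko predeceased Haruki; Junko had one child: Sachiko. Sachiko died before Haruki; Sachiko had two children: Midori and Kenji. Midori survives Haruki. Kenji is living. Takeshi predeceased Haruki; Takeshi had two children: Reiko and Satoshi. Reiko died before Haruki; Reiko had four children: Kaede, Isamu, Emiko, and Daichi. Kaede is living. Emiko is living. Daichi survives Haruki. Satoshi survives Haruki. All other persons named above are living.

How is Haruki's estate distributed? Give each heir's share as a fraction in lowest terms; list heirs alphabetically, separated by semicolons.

There is no surviving spouse, so the entire estate passes to Haruki's descendants per capita at each generation.
At generation 1 (Noboru, Fumio, Junko, Takeshi) there are 4 shares of (1)/4 = 1/4 each.
Living: Noboru and Fumio — each takes 1/4.
Deceased: Junko and Takeshi. Their combined 1/2 is pooled and carried to generation 2.
At generation 2 (Sachiko, Reiko, Satoshi) there are 3 shares of (1/2)/3 = 1/6 each.
Living: Satoshi — each takes 1/6.
Deceased: Sachiko and Reiko. Their combined 1/3 is pooled and carried to generation 3.
At generation 3 (Midori, Kenji, Kaede, Isamu, Emiko, Daichi) there are 6 shares of (1/3)/6 = 1/18 each.
Living: Midori, Kenji, Kaede, Isamu, Emiko, and Daichi — each takes 1/18.

Daichi 1/18; Emiko 1/18; Fumio 1/4; Isamu 1/18; Kaede 1/18; Kenji 1/18; Midori 1/18; Noboru 1/4; Satoshi 1/6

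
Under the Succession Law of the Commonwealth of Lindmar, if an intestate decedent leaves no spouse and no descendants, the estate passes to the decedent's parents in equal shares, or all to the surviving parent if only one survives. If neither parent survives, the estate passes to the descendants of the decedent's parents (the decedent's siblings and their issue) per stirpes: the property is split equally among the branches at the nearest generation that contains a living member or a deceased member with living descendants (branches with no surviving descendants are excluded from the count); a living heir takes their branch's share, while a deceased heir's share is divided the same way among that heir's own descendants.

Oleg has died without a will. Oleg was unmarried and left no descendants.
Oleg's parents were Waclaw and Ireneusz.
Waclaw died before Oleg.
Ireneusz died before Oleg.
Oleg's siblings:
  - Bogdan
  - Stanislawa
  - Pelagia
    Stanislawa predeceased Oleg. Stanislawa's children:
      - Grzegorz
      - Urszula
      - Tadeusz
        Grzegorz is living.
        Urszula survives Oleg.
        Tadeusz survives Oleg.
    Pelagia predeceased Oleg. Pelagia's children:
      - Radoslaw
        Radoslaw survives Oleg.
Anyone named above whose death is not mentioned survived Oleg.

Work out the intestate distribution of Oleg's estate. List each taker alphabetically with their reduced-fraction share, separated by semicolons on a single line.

Bogdan 1/3; Grzegorz 1/9; Radoslaw 1/3; Tadeusz 1/9; Urszula 1/9

Neither parent survives and there are no descendants, so the estate passes to Oleg's siblings and their issue per stirpes.
The estate is divided into 3 equal shares of 1/3 among Bogdan, Stanislawa, Pelagia.
Bogdan is living and takes 1/3.
Stanislawa predeceased; the 1/3 allotted to Stanislawa's branch passes to Stanislawa's issue by representation.
The 1/3 is divided into 3 equal shares of 1/9 among Grzegorz, Urszula, Tadeusz.
Grzegorz is living and takes 1/9.
Urszula is living and takes 1/9.
Tadeusz is living and takes 1/9.
Pelagia predeceased; the 1/3 allotted to Pelagia's branch passes to Pelagia's issue by representation.
Radoslaw is the sole taker at this level and receives the full 1/3.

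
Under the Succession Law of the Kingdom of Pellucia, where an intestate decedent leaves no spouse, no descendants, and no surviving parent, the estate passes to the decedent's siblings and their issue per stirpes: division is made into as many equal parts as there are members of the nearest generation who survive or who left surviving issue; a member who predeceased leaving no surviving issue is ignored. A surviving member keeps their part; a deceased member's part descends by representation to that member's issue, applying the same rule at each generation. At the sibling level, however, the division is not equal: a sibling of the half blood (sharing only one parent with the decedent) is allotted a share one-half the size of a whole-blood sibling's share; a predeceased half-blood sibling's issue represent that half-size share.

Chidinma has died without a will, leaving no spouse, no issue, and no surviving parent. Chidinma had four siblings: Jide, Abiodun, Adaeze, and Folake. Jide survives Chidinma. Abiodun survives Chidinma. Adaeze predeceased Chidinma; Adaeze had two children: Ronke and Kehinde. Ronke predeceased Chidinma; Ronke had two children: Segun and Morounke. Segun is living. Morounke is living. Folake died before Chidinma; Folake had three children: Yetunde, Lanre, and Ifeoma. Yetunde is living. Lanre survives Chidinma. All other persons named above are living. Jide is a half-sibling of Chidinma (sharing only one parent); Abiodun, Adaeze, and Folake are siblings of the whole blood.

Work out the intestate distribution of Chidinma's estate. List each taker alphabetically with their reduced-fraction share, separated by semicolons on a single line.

Abiodun 2/7; Ifeoma 2/21; Jide 1/7; Kehinde 1/7; Lanre 2/21; Morounke 1/14; Segun 1/14; Yetunde 2/21

No spouse, descendants, or parent survives, so the estate passes to Chidinma's siblings per stirpes.
Half-blood siblings count for one-half the weight of whole-blood siblings at the initial division.
Dividing 1 in proportion to weights (total weight 7/2): Jide (weight 1/2) → 1/7; Abiodun (weight 1) → 2/7; Adaeze (weight 1) → 2/7; Folake (weight 1) → 2/7.
Jide is living and takes 1/7.
Abiodun is living and takes 2/7.
Adaeze predeceased; the 2/7 allotted to Adaeze's branch passes to Adaeze's issue by representation.
The 2/7 is divided into 2 equal shares of 1/7 among Ronke, Kehinde.
Ronke predeceased; the 1/7 allotted to Ronke's branch passes to Ronke's issue by representation.
The 1/7 is divided into 2 equal shares of 1/14 among Segun, Morounke.
Segun is living and takes 1/14.
Morounke is living and takes 1/14.
Kehinde is living and takes 1/7.
Folake predeceased; the 2/7 allotted to Folake's branch passes to Folake's issue by representation.
The 2/7 is divided into 3 equal shares of 2/21 among Yetunde, Lanre, Ifeoma.
Yetunde is living and takes 2/21.
Lanre is living and takes 2/21.
Ifeoma is living and takes 2/21.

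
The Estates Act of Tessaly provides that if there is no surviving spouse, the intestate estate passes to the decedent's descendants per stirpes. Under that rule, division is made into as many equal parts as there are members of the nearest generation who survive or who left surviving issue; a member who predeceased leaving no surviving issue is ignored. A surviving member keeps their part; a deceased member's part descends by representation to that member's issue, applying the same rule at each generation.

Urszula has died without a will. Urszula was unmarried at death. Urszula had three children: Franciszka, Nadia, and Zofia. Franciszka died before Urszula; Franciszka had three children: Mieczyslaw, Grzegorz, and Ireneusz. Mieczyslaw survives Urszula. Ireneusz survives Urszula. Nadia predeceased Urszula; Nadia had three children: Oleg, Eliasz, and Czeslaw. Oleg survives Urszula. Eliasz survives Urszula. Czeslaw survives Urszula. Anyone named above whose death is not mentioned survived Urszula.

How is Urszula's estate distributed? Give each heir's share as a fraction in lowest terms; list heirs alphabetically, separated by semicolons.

Czeslaw 1/9; Eliasz 1/9; Grzegorz 1/9; Ireneusz 1/9; Mieczyslaw 1/9; Oleg 1/9; Zofia 1/3

There is no surviving spouse, so the entire estate passes to Urszula's descendants per stirpes.
The estate is divided into 3 equal shares of 1/3 among Franciszka, Nadia, Zofia.
Franciszka predeceased; the 1/3 allotted to Franciszka's branch passes to Franciszka's issue by representation.
The 1/3 is divided into 3 equal shares of 1/9 among Mieczyslaw, Grzegorz, Ireneusz.
Mieczyslaw is living and takes 1/9.
Grzegorz is living and takes 1/9.
Ireneusz is living and takes 1/9.
Nadia predeceased; the 1/3 allotted to Nadia's branch passes to Nadia's issue by representation.
The 1/3 is divided into 3 equal shares of 1/9 among Oleg, Eliasz, Czeslaw.
Oleg is living and takes 1/9.
Eliasz is living and takes 1/9.
Czeslaw is living and takes 1/9.
Zofia is living and takes 1/3.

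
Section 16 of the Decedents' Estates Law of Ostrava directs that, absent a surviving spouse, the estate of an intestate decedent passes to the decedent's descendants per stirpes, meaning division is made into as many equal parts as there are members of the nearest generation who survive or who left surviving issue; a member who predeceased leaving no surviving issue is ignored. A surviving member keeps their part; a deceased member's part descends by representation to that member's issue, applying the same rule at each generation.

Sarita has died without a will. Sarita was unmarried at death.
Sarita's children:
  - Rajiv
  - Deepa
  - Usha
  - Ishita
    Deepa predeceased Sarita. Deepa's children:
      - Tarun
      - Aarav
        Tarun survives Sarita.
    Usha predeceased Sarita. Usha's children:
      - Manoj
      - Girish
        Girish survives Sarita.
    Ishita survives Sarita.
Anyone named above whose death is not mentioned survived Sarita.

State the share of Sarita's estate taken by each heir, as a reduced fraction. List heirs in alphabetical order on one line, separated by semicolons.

Aarav 1/8; Girish 1/8; Ishita 1/4; Manoj 1/8; Rajiv 1/4; Tarun 1/8

There is no surviving spouse, so the entire estate passes to Sarita's descendants per stirpes.
The estate is divided into 4 equal shares of 1/4 among Rajiv, Deepa, Usha, Ishita.
Rajiv is living and takes 1/4.
Deepa predeceased; the 1/4 allotted to Deepa's branch passes to Deepa's issue by representation.
The 1/4 is divided into 2 equal shares of 1/8 among Tarun, Aarav.
Tarun is living and takes 1/8.
Aarav is living and takes 1/8.
Usha predeceased; the 1/4 allotted to Usha's branch passes to Usha's issue by representation.
The 1/4 is divided into 2 equal shares of 1/8 among Manoj, Girish.
Manoj is living and takes 1/8.
Girish is living and takes 1/8.
Ishita is living and takes 1/4.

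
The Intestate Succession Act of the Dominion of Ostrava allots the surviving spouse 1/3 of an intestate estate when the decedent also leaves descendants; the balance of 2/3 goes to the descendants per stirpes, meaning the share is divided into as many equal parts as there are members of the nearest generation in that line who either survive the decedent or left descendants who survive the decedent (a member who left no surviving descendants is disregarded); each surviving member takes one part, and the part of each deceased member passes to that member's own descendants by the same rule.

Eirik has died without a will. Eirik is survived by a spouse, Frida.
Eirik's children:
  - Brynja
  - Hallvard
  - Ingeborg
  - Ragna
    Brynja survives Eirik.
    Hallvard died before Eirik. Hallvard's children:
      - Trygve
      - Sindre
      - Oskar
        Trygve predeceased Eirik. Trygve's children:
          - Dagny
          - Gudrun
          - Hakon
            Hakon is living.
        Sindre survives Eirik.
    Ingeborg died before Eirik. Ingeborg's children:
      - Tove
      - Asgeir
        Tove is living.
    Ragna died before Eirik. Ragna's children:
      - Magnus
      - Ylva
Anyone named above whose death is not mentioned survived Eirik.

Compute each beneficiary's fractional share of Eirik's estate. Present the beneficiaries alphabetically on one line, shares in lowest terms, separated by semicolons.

Frida, as surviving spouse, takes 1/3.
The remaining 2/3 passes to Eirik's descendants per stirpes.
The 2/3 is divided into 4 equal shares of 1/6 among Brynja, Hallvard, Ingeborg, Ragna.
Brynja is living and takes 1/6.
Hallvard predeceased; the 1/6 allotted to Hallvard's branch passes to Hallvard's issue by representation.
The 1/6 is divided into 3 equal shares of 1/18 among Trygve, Sindre, Oskar.
Trygve predeceased; the 1/18 allotted to Trygve's branch passes to Trygve's issue by representation.
The 1/18 is divided into 3 equal shares of 1/54 among Dagny, Gudrun, Hakon.
Dagny is living and takes 1/54.
Gudrun is living and takes 1/54.
Hakon is living and takes 1/54.
Sindre is living and takes 1/18.
Oskar is living and takes 1/18.
Ingeborg predeceased; the 1/6 allotted to Ingeborg's branch passes to Ingeborg's issue by representation.
The 1/6 is divided into 2 equal shares of 1/12 among Tove, Asgeir.
Tove is living and takes 1/12.
Asgeir is living and takes 1/12.
Ragna predeceased; the 1/6 allotted to Ragna's branch passes to Ragna's issue by representation.
The 1/6 is divided into 2 equal shares of 1/12 among Magnus, Ylva.
Magnus is living and takes 1/12.
Ylva is living and takes 1/12.

Asgeir 1/12; Brynja 1/6; Dagny 1/54; Frida 1/3; Gudrun 1/54; Hakon 1/54; Magnus 1/12; Oskar 1/18; Sindre 1/18; Tove 1/12; Ylva 1/12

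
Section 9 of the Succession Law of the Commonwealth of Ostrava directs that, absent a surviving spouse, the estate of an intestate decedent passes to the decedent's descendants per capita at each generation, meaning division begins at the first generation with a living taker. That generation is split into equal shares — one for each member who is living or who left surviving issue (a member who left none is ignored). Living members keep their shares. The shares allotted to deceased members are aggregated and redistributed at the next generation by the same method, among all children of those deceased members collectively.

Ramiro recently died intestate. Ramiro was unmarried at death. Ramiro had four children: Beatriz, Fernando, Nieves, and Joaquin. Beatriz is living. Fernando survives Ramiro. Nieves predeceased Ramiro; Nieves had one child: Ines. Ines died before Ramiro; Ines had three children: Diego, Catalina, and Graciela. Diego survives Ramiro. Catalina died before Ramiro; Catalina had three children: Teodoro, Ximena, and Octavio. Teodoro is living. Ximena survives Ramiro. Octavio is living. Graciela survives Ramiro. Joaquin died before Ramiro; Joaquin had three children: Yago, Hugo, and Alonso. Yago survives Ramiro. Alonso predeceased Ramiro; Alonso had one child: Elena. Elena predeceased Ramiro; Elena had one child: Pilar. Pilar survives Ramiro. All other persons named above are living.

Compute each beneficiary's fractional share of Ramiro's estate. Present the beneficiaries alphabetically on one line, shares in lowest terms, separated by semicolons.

There is no surviving spouse, so the entire estate passes to Ramiro's descendants per capita at each generation.
At generation 1 (Beatriz, Fernando, Nieves, Joaquin) there are 4 shares of (1)/4 = 1/4 each.
Living: Beatriz and Fernando — each takes 1/4.
Deceased: Nieves and Joaquin. Their combined 1/2 is pooled and carried to generation 2.
At generation 2 (Ines, Yago, Hugo, Alonso) there are 4 shares of (1/2)/4 = 1/8 each.
Living: Yago and Hugo — each takes 1/8.
Deceased: Ines and Alonso. Their combined 1/4 is pooled and carried to generation 3.
At generation 3 (Diego, Catalina, Graciela, Elena) there are 4 shares of (1/4)/4 = 1/16 each.
Living: Diego and Graciela — each takes 1/16.
Deceased: Catalina and Elena. Their combined 1/8 is pooled and carried to generation 4.
At generation 4 (Teodoro, Ximena, Octavio, Pilar) there are 4 shares of (1/8)/4 = 1/32 each.
Living: Teodoro, Ximena, Octavio, and Pilar — each takes 1/32.

Beatriz 1/4; Diego 1/16; Fernando 1/4; Graciela 1/16; Hugo 1/8; Octavio 1/32; Pilar 1/32; Teodoro 1/32; Ximena 1/32; Yago 1/8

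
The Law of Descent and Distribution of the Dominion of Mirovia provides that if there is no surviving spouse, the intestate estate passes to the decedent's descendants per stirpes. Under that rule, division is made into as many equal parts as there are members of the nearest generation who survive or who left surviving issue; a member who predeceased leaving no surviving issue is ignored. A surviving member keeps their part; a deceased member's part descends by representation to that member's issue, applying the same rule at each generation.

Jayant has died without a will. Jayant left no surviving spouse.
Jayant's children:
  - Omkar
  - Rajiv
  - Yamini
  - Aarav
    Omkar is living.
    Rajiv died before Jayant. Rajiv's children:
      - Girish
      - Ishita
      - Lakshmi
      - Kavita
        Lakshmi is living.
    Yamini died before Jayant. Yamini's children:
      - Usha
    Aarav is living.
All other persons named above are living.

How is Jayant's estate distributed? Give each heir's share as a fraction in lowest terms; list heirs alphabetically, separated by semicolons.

There is no surviving spouse, so the entire estate passes to Jayant's descendants per stirpes.
The estate is divided into 4 equal shares of 1/4 among Omkar, Rajiv, Yamini, Aarav.
Omkar is living and takes 1/4.
Rajiv predeceased; the 1/4 allotted to Rajiv's branch passes to Rajiv's issue by representation.
The 1/4 is divided into 4 equal shares of 1/16 among Girish, Ishita, Lakshmi, Kavita.
Girish is living and takes 1/16.
Ishita is living and takes 1/16.
Lakshmi is living and takes 1/16.
Kavita is living and takes 1/16.
Yamini predeceased; the 1/4 allotted to Yamini's branch passes to Yamini's issue by representation.
Usha is the sole taker at this level and receives the full 1/4.
Aarav is living and takes 1/4.

Aarav 1/4; Girish 1/16; Ishita 1/16; Kavita 1/16; Lakshmi 1/16; Omkar 1/4; Usha 1/4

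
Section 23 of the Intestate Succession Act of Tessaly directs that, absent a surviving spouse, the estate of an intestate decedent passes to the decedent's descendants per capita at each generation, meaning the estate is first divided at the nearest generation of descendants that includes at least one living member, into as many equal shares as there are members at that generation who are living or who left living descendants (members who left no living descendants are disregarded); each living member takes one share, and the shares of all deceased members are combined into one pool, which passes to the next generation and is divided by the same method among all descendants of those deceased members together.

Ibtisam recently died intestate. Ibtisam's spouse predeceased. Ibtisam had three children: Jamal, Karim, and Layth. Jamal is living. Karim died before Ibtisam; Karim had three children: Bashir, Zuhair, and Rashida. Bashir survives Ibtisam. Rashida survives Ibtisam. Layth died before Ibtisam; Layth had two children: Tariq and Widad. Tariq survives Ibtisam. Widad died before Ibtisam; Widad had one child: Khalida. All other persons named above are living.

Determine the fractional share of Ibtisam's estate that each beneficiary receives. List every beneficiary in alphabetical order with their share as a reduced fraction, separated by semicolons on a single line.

There is no surviving spouse, so the entire estate passes to Ibtisam's descendants per capita at each generation.
At generation 1 (Jamal, Karim, Layth) there are 3 shares of (1)/3 = 1/3 each.
Living: Jamal — each takes 1/3.
Deceased: Karim and Layth. Their combined 2/3 is pooled and carried to generation 2.
At generation 2 (Bashir, Zuhair, Rashida, Tariq, Widad) there are 5 shares of (2/3)/5 = 2/15 each.
Living: Bashir, Zuhair, Rashida, and Tariq — each takes 2/15.
Deceased: Widad. That 2/15 share is carried to generation 3.
At generation 3 (Khalida) there are 1 shares of (2/15)/1 = 2/15 each.
Living: Khalida — each takes 2/15.

Bashir 2/15; Jamal 1/3; Khalida 2/15; Rashida 2/15; Tariq 2/15; Zuhair 2/15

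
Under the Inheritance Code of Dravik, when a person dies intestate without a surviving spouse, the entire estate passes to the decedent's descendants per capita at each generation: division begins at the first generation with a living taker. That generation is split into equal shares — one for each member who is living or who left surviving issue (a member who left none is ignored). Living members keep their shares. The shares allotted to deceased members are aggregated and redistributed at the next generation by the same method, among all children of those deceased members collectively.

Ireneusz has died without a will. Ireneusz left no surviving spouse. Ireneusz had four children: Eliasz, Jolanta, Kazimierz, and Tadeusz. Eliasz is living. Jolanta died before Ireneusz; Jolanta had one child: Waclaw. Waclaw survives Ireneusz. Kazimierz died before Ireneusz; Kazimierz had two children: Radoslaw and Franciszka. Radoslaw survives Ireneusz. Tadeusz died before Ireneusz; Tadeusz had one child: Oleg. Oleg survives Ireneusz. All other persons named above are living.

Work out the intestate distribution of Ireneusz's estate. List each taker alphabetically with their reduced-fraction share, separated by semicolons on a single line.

There is no surviving spouse, so the entire estate passes to Ireneusz's descendants per capita at each generation.
At generation 1 (Eliasz, Jolanta, Kazimierz, Tadeusz) there are 4 shares of (1)/4 = 1/4 each.
Living: Eliasz — each takes 1/4.
Deceased: Jolanta, Kazimierz, and Tadeusz. Their combined 3/4 is pooled and carried to generation 2.
At generation 2 (Waclaw, Radoslaw, Franciszka, Oleg) there are 4 shares of (3/4)/4 = 3/16 each.
Living: Waclaw, Radoslaw, Franciszka, and Oleg — each takes 3/16.

Eliasz 1/4; Franciszka 3/16; Oleg 3/16; Radoslaw 3/16; Waclaw 3/16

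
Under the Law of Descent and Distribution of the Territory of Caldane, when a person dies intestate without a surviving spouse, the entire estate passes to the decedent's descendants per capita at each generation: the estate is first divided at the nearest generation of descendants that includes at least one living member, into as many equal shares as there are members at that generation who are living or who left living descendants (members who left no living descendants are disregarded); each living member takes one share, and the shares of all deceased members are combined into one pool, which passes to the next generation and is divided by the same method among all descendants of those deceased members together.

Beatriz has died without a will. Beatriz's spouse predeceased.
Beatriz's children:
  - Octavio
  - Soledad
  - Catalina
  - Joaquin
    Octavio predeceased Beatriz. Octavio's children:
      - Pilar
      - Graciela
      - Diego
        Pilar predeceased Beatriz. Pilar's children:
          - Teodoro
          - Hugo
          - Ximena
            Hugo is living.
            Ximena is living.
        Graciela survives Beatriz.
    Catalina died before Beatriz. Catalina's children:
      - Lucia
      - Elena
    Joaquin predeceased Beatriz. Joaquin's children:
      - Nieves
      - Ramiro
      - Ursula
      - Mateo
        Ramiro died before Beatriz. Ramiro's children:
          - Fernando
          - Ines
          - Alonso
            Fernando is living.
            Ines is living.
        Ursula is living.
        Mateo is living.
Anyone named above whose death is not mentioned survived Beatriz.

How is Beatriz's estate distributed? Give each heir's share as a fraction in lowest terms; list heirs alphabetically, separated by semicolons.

Alonso 1/36; Diego 1/12; Elena 1/12; Fernando 1/36; Graciela 1/12; Hugo 1/36; Ines 1/36; Lucia 1/12; Mateo 1/12; Nieves 1/12; Soledad 1/4; Teodoro 1/36; Ursula 1/12; Ximena 1/36

There is no surviving spouse, so the entire estate passes to Beatriz's descendants per capita at each generation.
At generation 1 (Octavio, Soledad, Catalina, Joaquin) there are 4 shares of (1)/4 = 1/4 each.
Living: Soledad — each takes 1/4.
Deceased: Octavio, Catalina, and Joaquin. Their combined 3/4 is pooled and carried to generation 2.
At generation 2 (Pilar, Graciela, Diego, Lucia, Elena, Nieves, Ramiro, Ursula, Mateo) there are 9 shares of (3/4)/9 = 1/12 each.
Living: Graciela, Diego, Lucia, Elena, Nieves, Ursula, and Mateo — each takes 1/12.
Deceased: Pilar and Ramiro. Their combined 1/6 is pooled and carried to generation 3.
At generation 3 (Teodoro, Hugo, Ximena, Fernando, Ines, Alonso) there are 6 shares of (1/6)/6 = 1/36 each.
Living: Teodoro, Hugo, Ximena, Fernando, Ines, and Alonso — each takes 1/36.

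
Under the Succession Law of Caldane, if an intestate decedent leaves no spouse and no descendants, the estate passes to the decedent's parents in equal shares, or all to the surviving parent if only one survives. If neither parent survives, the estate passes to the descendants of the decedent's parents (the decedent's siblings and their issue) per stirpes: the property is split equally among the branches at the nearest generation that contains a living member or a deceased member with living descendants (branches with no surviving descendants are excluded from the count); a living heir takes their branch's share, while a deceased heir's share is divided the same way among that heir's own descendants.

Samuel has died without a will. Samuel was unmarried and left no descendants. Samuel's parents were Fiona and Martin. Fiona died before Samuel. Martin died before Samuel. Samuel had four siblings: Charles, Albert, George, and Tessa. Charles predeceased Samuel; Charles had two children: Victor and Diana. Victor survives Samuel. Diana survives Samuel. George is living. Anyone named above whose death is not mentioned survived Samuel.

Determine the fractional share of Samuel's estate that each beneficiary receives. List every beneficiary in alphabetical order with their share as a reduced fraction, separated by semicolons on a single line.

Albert 1/4; Diana 1/8; George 1/4; Tessa 1/4; Victor 1/8

Neither parent survives and there are no descendants, so the estate passes to Samuel's siblings and their issue per stirpes.
The estate is divided into 4 equal shares of 1/4 among Charles, Albert, George, Tessa.
Charles predeceased; the 1/4 allotted to Charles's branch passes to Charles's issue by representation.
The 1/4 is divided into 2 equal shares of 1/8 among Victor, Diana.
Victor is living and takes 1/8.
Diana is living and takes 1/8.
Albert is living and takes 1/4.
George is living and takes 1/4.
Tessa is living and takes 1/4.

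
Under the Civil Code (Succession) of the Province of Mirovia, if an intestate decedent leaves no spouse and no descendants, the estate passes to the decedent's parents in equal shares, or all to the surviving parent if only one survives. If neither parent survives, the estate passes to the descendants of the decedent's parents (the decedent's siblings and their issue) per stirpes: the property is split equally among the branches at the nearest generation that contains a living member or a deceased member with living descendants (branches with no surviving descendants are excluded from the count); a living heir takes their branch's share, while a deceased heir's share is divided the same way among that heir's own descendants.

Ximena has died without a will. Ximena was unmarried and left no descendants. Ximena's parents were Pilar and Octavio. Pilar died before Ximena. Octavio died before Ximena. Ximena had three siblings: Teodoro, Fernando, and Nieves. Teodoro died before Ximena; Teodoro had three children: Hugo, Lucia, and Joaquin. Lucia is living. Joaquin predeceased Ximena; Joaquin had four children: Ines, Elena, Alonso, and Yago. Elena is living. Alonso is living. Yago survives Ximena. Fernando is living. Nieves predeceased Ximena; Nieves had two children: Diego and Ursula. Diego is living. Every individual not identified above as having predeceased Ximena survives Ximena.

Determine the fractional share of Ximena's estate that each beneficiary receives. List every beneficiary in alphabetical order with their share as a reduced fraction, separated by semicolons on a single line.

Alonso 1/36; Diego 1/6; Elena 1/36; Fernando 1/3; Hugo 1/9; Ines 1/36; Lucia 1/9; Ursula 1/6; Yago 1/36

Neither parent survives and there are no descendants, so the estate passes to Ximena's siblings and their issue per stirpes.
The estate is divided into 3 equal shares of 1/3 among Teodoro, Fernando, Nieves.
Teodoro predeceased; the 1/3 allotted to Teodoro's branch passes to Teodoro's issue by representation.
The 1/3 is divided into 3 equal shares of 1/9 among Hugo, Lucia, Joaquin.
Hugo is living and takes 1/9.
Lucia is living and takes 1/9.
Joaquin predeceased; the 1/9 allotted to Joaquin's branch passes to Joaquin's issue by representation.
The 1/9 is divided into 4 equal shares of 1/36 among Ines, Elena, Alonso, Yago.
Ines is living and takes 1/36.
Elena is living and takes 1/36.
Alonso is living and takes 1/36.
Yago is living and takes 1/36.
Fernando is living and takes 1/3.
Nieves predeceased; the 1/3 allotted to Nieves's branch passes to Nieves's issue by representation.
The 1/3 is divided into 2 equal shares of 1/6 among Diego, Ursula.
Diego is living and takes 1/6.
Ursula is living and takes 1/6.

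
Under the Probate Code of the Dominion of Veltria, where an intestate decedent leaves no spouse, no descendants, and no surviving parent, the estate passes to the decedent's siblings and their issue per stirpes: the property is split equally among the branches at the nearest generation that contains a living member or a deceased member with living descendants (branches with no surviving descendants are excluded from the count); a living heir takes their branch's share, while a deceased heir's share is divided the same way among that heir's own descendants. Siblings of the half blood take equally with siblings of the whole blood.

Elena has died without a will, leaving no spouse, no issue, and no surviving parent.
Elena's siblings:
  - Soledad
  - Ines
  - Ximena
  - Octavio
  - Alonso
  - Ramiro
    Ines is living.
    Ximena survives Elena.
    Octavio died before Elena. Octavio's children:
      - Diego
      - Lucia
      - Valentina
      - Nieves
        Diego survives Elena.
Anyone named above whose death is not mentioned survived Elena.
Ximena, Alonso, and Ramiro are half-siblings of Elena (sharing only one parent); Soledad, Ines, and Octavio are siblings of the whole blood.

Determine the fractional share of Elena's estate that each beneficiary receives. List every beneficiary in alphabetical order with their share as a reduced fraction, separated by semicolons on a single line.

Alonso 1/6; Diego 1/24; Ines 1/6; Lucia 1/24; Nieves 1/24; Ramiro 1/6; Soledad 1/6; Valentina 1/24; Ximena 1/6

No spouse, descendants, or parent survives, so the estate passes to Elena's siblings per stirpes.
Half-blood and whole-blood siblings take equally under the stated rule.
The estate is divided into 6 equal shares of 1/6 among Soledad, Ines, Ximena, Octavio, Alonso, Ramiro.
Soledad is living and takes 1/6.
Ines is living and takes 1/6.
Ximena is living and takes 1/6.
Octavio predeceased; the 1/6 allotted to Octavio's branch passes to Octavio's issue by representation.
The 1/6 is divided into 4 equal shares of 1/24 among Diego, Lucia, Valentina, Nieves.
Diego is living and takes 1/24.
Lucia is living and takes 1/24.
Valentina is living and takes 1/24.
Nieves is living and takes 1/24.
Alonso is living and takes 1/6.
Ramiro is living and takes 1/6.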